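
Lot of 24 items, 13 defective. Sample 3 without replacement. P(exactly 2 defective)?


Hypergeometric: C(13,2)×C(11,1)/C(24,3)
= 78×11/2024 = 39/92

P(X=2) = 39/92 ≈ 42.39%


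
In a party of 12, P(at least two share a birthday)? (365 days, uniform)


P(all different) = Π(365-i)/365 for i=0..11
= 0.832975
P(match) = 1 - 0.832975 = 0.167025

P ≈ 0.1670 ≈ 16.70%


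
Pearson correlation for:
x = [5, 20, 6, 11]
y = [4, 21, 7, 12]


n=4, Σx=42, Σy=44, Σxy=614, Σx²=582, Σy²=650
r = (4×614 - 42×44)/√((4×582 - 42²)(4×650 - 44²))
= 608/√(564×664) = 608/√374496 ≈ 608/611.9608 ≈ 0.9935

r ≈ 0.9935


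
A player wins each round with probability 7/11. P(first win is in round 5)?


Geometric: P(X=5) = (1-p)^(k-1)×p = (4/11)^4×7/11 = 1792/161051

P(X=5) = 1792/161051 ≈ 1.11%


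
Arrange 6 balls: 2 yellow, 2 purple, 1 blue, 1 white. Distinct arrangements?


6!/(2!×2!×1!×1!) = 180

180


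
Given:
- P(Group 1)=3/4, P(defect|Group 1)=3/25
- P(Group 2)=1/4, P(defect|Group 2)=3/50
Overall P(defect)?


P(B) = Σ P(B|Aᵢ)×P(Aᵢ)
  3/25×3/4 = 9/100
  3/50×1/4 = 3/200
Sum = 21/200

P(defect) = 21/200 ≈ 10.50%


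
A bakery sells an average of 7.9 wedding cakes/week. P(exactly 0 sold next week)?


Poisson(λ=7.9): P(X=0) = e^(-λ)×λ^k/k!
= e^(-7.9) × 7.9^0 / 0!
≈ 0.0003707435405 × 1 / 1 ≈ 0.000371

P(X=0) ≈ 0.000371 ≈ 0.04%


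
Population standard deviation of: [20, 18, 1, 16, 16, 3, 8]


Mean = 82/7
  (20-82/7)²=3364/49
  (18-82/7)²=1936/49
  (1-82/7)²=5625/49
  (16-82/7)²=900/49
  (16-82/7)²=900/49
  (3-82/7)²=3721/49
  (8-82/7)²=676/49
Σ(x-μ)² = 2446/7
σ² = (2446/7)/7 = 2446/49

σ = √(2446/49) ≈ 7.0653


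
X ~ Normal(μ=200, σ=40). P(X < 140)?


z = (140-200)/40 = -1.5
P(Z < -1.5) = 0.0668

P(X < 140) ≈ 0.0668


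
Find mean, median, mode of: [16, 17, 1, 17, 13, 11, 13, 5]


Sorted: [1, 5, 11, 13, 13, 16, 17, 17]
Mean = 93/8
Median = 13
Freq: {16: 1, 17: 2, 1: 1, 13: 2, 11: 1, 5: 1}
Mode: [13, 17]

Mean=93/8, Median=13, Mode=[13, 17]


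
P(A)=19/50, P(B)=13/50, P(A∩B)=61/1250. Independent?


P(A)×P(B) = 247/2500
P(A∩B) = 61/1250
Not equal → NOT independent

No, not independent


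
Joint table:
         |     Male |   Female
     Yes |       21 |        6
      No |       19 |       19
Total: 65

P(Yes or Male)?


P(Yes∨Male) = P(Yes) + P(Male) - P(Yes∧Male)
= (27 + 40 - 21)/65 = 46/65

P = 46/65 ≈ 70.77%


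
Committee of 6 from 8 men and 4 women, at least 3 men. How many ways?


Count by #men:
  3M,3W: C(8,3)×C(4,3)=224
  4M,2W: C(8,4)×C(4,2)=420
  5M,1W: C(8,5)×C(4,1)=224
  6M,0W: C(8,6)×C(4,0)=28
Total = 896

896


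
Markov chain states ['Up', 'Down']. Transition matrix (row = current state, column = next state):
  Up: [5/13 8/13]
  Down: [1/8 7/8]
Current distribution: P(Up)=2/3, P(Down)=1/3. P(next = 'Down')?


P(next=Down) = Σᵢ P(now=i)×P(i→Down)
= 2/3×8/13 + 1/3×7/8
= 16/39 + 7/24 = 73/104

P = 73/104 ≈ 0.7019


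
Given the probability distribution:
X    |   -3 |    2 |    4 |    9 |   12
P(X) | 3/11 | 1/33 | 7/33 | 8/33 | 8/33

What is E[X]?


E[X] = Σ x·P(X=x)
= (-3)×(3/11) + (2)×(1/33) + (4)×(7/33) + (9)×(8/33) + (12)×(8/33)
= 57/11

E[X] = 57/11


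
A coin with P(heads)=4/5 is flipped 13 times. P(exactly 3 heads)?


Binomial: P(X=3) = C(13,3)×p^3×(1-p)^10
= 286 × 64/125 × 1/9765625 = 18304/1220703125

P(X=3) = 18304/1220703125 ≈ 0.00%


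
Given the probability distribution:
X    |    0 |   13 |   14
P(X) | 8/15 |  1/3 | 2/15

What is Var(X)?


E[X] = 31/5
E[X²] = 1237/15
Var(X) = E[X²] - (E[X])² = 1237/15 - 961/25 = 3302/75

Var(X) = 3302/75 ≈ 44.0267


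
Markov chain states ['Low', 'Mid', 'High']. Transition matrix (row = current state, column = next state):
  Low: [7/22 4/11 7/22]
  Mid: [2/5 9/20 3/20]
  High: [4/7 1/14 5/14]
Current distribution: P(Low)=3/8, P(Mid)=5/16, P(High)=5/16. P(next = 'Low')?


P(next=Low) = Σᵢ P(now=i)×P(i→Low)
= 3/8×7/22 + 5/16×2/5 + 5/16×4/7
= 21/176 + 1/8 + 5/28 = 521/1232

P = 521/1232 ≈ 0.4229


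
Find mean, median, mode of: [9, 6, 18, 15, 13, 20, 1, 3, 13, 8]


Sorted: [1, 3, 6, 8, 9, 13, 13, 15, 18, 20]
Mean = 106/10 = 53/5
Median = 11
Freq: {9: 1, 6: 1, 18: 1, 15: 1, 13: 2, 20: 1, 1: 1, 3: 1, 8: 1}
Mode: [13]

Mean=53/5, Median=11, Mode=13


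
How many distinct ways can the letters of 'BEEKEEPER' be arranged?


Letters: 9, freq: {'B': 1, 'E': 5, 'K': 1, 'P': 1, 'R': 1}
9!/(1!×5!×1!×1!×1!) = 362880/120 = 3024

3024


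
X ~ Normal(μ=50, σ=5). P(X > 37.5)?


z = (37.5-50)/5 = -2.5
P(X > 37.5) = 1 - P(Z ≤ -2.5) = 1 - 0.0062 = 0.9938

P(X > 37.5) ≈ 0.9938


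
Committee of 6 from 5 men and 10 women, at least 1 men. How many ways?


Count by #men:
  1M,5W: C(5,1)×C(10,5)=1260
  2M,4W: C(5,2)×C(10,4)=2100
  3M,3W: C(5,3)×C(10,3)=1200
  4M,2W: C(5,4)×C(10,2)=225
  5M,1W: C(5,5)×C(10,1)=10
Total = 4795

4795


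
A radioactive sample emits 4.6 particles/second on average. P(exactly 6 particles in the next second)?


Poisson(λ=4.6): P(X=6) = e^(-λ)×λ^k/k!
= e^(-4.6) × 4.6^6 / 6!
≈ 0.01005183574 × 9474.296896 / 720 ≈ 0.132270

P(X=6) ≈ 0.132270 ≈ 13.23%


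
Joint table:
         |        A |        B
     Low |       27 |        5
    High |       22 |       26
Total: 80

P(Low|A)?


P(Low|A) = 27/(27+22) = 27/49

P = 27/49 ≈ 55.10%


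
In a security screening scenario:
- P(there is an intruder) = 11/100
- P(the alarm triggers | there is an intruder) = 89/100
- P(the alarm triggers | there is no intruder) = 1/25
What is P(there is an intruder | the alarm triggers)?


Using Bayes' theorem:
P(A|B) = P(B|A)·P(A) / P(B)

P(the alarm triggers) = 89/100 × 11/100 + 1/25 × 89/100
= 979/10000 + 89/2500 = 267/2000

P(there is an intruder|the alarm triggers) = (979/10000) / (267/2000) = 11/15

P(there is an intruder|the alarm triggers) = 11/15 ≈ 73.33%


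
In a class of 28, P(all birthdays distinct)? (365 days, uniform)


P(all different) = Π(365-i)/365 for i=0..27
= (365/365)×(364/365)×...×(338/365)
= 0.345539

P ≈ 0.3455 ≈ 34.55%


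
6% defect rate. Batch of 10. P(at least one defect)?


P(all good) = (47/50)^10 = 52599132235830049/97656250000000000
P(≥1 defect) = 45057117764169951/97656250000000000

P = 45057117764169951/97656250000000000 ≈ 46.14%


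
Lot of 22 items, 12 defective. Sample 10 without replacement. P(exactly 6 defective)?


Hypergeometric: C(12,6)×C(10,4)/C(22,10)
= 924×210/646646 = 1260/4199

P(X=6) = 1260/4199 ≈ 30.01%


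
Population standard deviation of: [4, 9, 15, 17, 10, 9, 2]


Mean = 66/7
  (4-66/7)²=1444/49
  (9-66/7)²=9/49
  (15-66/7)²=1521/49
  (17-66/7)²=2809/49
  (10-66/7)²=16/49
  (9-66/7)²=9/49
  (2-66/7)²=2704/49
Σ(x-μ)² = 1216/7
σ² = (1216/7)/7 = 1216/49

σ = √(1216/49) ≈ 4.9816


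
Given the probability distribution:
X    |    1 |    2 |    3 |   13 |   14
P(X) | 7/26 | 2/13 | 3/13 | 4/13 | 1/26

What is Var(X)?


E[X] = 151/26
E[X²] = 125/2
Var(X) = E[X²] - (E[X])² = 125/2 - 22801/676 = 19449/676

Var(X) = 19449/676 ≈ 28.7707


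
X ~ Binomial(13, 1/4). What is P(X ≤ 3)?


P(X ≤ 3) = Σ P(X=i) for i=0..3
P(X=0) = 1594323/67108864
P(X=1) = 6908733/67108864
P(X=2) = 6908733/33554432
P(X=3) = 8444007/33554432
Sum = 4901067/8388608

P(X ≤ 3) = 4901067/8388608 ≈ 58.43%


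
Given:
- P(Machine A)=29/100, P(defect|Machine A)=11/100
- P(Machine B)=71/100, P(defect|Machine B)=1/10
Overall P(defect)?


P(B) = Σ P(B|Aᵢ)×P(Aᵢ)
  11/100×29/100 = 319/10000
  1/10×71/100 = 71/1000
Sum = 1029/10000

P(defect) = 1029/10000 ≈ 10.29%


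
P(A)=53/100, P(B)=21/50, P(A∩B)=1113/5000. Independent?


P(A)×P(B) = 1113/5000
P(A∩B) = 1113/5000
Equal ✓ → Independent

Yes, independent


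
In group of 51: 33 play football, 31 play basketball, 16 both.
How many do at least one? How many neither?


|A∪B| = 33+31-16 = 48
Neither = 51-48 = 3

At least one: 48; Neither: 3


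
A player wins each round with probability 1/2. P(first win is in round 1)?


Geometric: P(X=1) = (1-p)^(k-1)×p = (1/2)^0×1/2 = 1/2

P(X=1) = 1/2 ≈ 50.00%


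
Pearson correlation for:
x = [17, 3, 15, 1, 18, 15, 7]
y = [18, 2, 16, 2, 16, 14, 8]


n=7, Σx=76, Σy=76, Σxy=1108, Σx²=1122, Σy²=1104
r = (7×1108 - 76×76)/√((7×1122 - 76²)(7×1104 - 76²))
= 1980/√(2078×1952) = 1980/√4056256 ≈ 1980/2014.0149 ≈ 0.9831

r ≈ 0.9831


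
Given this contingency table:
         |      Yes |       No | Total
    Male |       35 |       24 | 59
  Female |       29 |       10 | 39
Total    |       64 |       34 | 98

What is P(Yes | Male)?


P(Yes | Male) = 35/(35+24) = 35/59

P(Yes|Male) = 35/59 ≈ 59.32%


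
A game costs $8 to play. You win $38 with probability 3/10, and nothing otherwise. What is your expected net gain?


E[gain] = (38-8)×3/10 + (-8)×7/10
= 9 - 28/5 = 17/5

Expected net gain = $17/5 ≈ $3.40


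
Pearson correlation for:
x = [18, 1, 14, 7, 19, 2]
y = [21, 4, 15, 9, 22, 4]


n=6, Σx=61, Σy=75, Σxy=1081, Σx²=935, Σy²=1263
r = (6×1081 - 61×75)/√((6×935 - 61²)(6×1263 - 75²))
= 1911/√(1889×1953) = 1911/√3689217 ≈ 1911/1920.7335 ≈ 0.9949

r ≈ 0.9949


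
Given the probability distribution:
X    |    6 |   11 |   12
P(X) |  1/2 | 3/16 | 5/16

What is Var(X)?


E[X] = 141/16
E[X²] = 1371/16
Var(X) = E[X²] - (E[X])² = 1371/16 - 19881/256 = 2055/256

Var(X) = 2055/256 ≈ 8.0273


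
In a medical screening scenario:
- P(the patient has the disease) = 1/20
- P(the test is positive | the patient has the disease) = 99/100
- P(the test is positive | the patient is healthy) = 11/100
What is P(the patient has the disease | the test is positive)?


Using Bayes' theorem:
P(A|B) = P(B|A)·P(A) / P(B)

P(the test is positive) = 99/100 × 1/20 + 11/100 × 19/20
= 99/2000 + 209/2000 = 77/500

P(the patient has the disease|the test is positive) = (99/2000) / (77/500) = 9/28

P(the patient has the disease|the test is positive) = 9/28 ≈ 32.14%


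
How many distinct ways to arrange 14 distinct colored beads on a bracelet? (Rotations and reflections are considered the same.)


Free circular arrangements: rotations and reflections both identified.
(n-1)!/2 = 13!/2 = 6227020800/2 = 3113510400

3113510400


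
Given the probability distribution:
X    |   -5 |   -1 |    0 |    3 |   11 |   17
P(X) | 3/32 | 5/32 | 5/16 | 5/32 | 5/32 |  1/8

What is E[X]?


E[X] = Σ x·P(X=x)
= (-5)×(3/32) + (-1)×(5/32) + (0)×(5/16) + (3)×(5/32) + (11)×(5/32) + (17)×(1/8)
= 59/16

E[X] = 59/16


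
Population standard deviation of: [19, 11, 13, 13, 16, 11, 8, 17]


Mean = 108/8 = 27/2
  (19-27/2)²=121/4
  (11-27/2)²=25/4
  (13-27/2)²=1/4
  (13-27/2)²=1/4
  (16-27/2)²=25/4
  (11-27/2)²=25/4
  (8-27/2)²=121/4
  (17-27/2)²=49/4
Σ(x-μ)² = 92
σ² = 92/8 = 23/2

σ = √(23/2) ≈ 3.3912


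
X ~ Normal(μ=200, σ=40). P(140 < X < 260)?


z₁=(140-200)/40=-1.5, z₂=(260-200)/40=1.5
P = Φ(1.5) - Φ(-1.5) = 0.933193 - 0.066807 = 0.866386 ≈ 0.8664

P(140 < X < 260) ≈ 0.8664


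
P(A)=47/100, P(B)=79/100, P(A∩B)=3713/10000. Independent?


P(A)×P(B) = 3713/10000
P(A∩B) = 3713/10000
Equal ✓ → Independent

Yes, independent


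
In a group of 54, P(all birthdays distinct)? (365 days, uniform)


P(all different) = Π(365-i)/365 for i=0..53
= (365/365)×(364/365)×...×(312/365)
= 0.016123

P ≈ 0.0161 ≈ 1.61%


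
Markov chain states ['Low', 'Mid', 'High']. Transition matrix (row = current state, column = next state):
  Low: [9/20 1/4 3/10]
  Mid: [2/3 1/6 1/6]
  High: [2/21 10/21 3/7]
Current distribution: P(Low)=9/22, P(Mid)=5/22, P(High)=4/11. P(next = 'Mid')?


P(next=Mid) = Σᵢ P(now=i)×P(i→Mid)
= 9/22×1/4 + 5/22×1/6 + 4/11×10/21
= 9/88 + 5/132 + 40/231 = 193/616

P = 193/616 ≈ 0.3133


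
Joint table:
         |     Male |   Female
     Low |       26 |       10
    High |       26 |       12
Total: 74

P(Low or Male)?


P(Low∨Male) = P(Low) + P(Male) - P(Low∧Male)
= (36 + 52 - 26)/74 = 62/74 = 31/37

P = 31/37 ≈ 83.78%


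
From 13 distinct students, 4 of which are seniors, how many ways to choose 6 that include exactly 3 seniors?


Choose 3 of the 4 seniors and 3 of the other 9 students:
C(4,3)×C(9,3) = 4×84 = 336

336


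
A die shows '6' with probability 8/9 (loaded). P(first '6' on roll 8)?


Geometric: P(X=8) = (1-p)^(k-1)×p = (1/9)^7×8/9 = 8/43046721

P(X=8) = 8/43046721 ≈ 0.00%


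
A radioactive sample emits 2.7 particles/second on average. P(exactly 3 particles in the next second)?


Poisson(λ=2.7): P(X=3) = e^(-λ)×λ^k/k!
= e^(-2.7) × 2.7^3 / 3!
≈ 0.06720551274 × 19.683 / 6 ≈ 0.220468

P(X=3) ≈ 0.220468 ≈ 22.05%


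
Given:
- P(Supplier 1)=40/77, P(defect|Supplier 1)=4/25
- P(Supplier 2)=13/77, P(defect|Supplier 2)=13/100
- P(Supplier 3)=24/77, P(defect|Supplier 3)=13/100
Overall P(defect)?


P(B) = Σ P(B|Aᵢ)×P(Aᵢ)
  4/25×40/77 = 32/385
  13/100×13/77 = 169/7700
  13/100×24/77 = 78/1925
Sum = 1121/7700

P(defect) = 1121/7700 ≈ 14.56%


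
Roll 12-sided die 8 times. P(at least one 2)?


P(no 2)^8 = (11/12)^8 = 214358881/429981696
P(≥1) = 1 - 214358881/429981696 = 215622815/429981696

P = 215622815/429981696 ≈ 50.15%


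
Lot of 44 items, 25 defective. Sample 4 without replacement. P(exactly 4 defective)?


Hypergeometric: C(25,4)×C(19,0)/C(44,4)
= 12650×1/135751 = 1150/12341

P(X=4) = 1150/12341 ≈ 9.32%


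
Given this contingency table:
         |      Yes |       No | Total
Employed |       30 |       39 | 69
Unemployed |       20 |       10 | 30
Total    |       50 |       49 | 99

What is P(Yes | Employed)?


P(Yes | Employed) = 30/(30+39) = 30/69 = 10/23

P(Yes|Employed) = 10/23 ≈ 43.48%


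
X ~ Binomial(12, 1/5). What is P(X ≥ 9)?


P(X ≥ 9) = Σ P(X=i) for i=9..12
P(X=9) = 2816/48828125
P(X=10) = 1056/244140625
P(X=11) = 48/244140625
P(X=12) = 1/244140625
Sum = 3037/48828125

P(X ≥ 9) = 3037/48828125 ≈ 0.01%


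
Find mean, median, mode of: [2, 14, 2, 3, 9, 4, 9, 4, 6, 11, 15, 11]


Sorted: [2, 2, 3, 4, 4, 6, 9, 9, 11, 11, 14, 15]
Mean = 90/12 = 15/2
Median = 15/2
Freq: {2: 2, 14: 1, 3: 1, 9: 2, 4: 2, 6: 1, 11: 2, 15: 1}
Mode: [2, 4, 9, 11]

Mean=15/2, Median=15/2, Mode=[2, 4, 9, 11]


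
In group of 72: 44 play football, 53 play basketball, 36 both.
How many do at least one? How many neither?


|A∪B| = 44+53-36 = 61
Neither = 72-61 = 11

At least one: 61; Neither: 11


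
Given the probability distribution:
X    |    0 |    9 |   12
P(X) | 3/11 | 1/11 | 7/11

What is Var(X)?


E[X] = 93/11
E[X²] = 99
Var(X) = E[X²] - (E[X])² = 99 - 8649/121 = 3330/121

Var(X) = 3330/121 ≈ 27.5207


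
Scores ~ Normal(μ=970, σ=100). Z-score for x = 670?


z = (x - μ)/σ = (670 - 970)/100 = -3.0

z = -3.0


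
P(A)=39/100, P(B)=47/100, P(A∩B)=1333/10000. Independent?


P(A)×P(B) = 1833/10000
P(A∩B) = 1333/10000
Not equal → NOT independent

No, not independent


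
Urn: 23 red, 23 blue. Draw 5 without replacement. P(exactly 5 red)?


Hypergeometric: C(23,5)×C(23,0)/C(46,5)
= 33649×1/1370754 = 19/774

P(X=5) = 19/774 ≈ 2.45%


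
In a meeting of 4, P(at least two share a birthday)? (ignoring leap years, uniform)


P(all different) = Π(365-i)/365 for i=0..3
= 0.983644
P(match) = 1 - 0.983644 = 0.016356

P ≈ 0.0164 ≈ 1.64%


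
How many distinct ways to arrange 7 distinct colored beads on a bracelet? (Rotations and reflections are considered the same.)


Free circular arrangements: rotations and reflections both identified.
(n-1)!/2 = 6!/2 = 720/2 = 360

360


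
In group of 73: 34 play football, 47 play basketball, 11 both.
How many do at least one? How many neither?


|A∪B| = 34+47-11 = 70
Neither = 73-70 = 3

At least one: 70; Neither: 3


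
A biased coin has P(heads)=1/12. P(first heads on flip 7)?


Geometric: P(X=7) = (1-p)^(k-1)×p = (11/12)^6×1/12 = 1771561/35831808

P(X=7) = 1771561/35831808 ≈ 4.94%


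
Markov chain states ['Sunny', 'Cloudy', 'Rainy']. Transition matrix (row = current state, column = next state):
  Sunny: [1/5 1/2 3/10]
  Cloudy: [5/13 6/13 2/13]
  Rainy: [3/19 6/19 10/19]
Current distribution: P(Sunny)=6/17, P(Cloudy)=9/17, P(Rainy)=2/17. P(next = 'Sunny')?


P(next=Sunny) = Σᵢ P(now=i)×P(i→Sunny)
= 6/17×1/5 + 9/17×5/13 + 2/17×3/19
= 6/85 + 45/221 + 6/323 = 6147/20995

P = 6147/20995 ≈ 0.2928


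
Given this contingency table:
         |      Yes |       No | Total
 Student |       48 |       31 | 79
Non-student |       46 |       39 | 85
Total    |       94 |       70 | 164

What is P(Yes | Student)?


P(Yes | Student) = 48/(48+31) = 48/79

P(Yes|Student) = 48/79 ≈ 60.76%


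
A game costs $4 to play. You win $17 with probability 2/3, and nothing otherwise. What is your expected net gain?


E[gain] = (17-4)×2/3 + (-4)×1/3
= 26/3 - 4/3 = 22/3

Expected net gain = $22/3 ≈ $7.33


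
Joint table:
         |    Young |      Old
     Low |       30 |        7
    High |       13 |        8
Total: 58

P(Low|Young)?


P(Low|Young) = 30/(30+13) = 30/43

P = 30/43 ≈ 69.77%


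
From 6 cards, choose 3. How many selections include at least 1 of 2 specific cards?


Complement: C(6,3) - C(4,3) = 20 - 4 = 16

16


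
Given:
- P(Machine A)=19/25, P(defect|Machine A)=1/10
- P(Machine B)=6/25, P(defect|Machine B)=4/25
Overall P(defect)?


P(B) = Σ P(B|Aᵢ)×P(Aᵢ)
  1/10×19/25 = 19/250
  4/25×6/25 = 24/625
Sum = 143/1250

P(defect) = 143/1250 ≈ 11.44%


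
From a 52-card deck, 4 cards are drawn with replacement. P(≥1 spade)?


P(not a spade) = 39/52 = 3/4
P(none in 4 draws) = (3/4)^4 = 81/256
P(≥1 spade) = 1 - 81/256 = 175/256

P = 175/256 ≈ 68.36%


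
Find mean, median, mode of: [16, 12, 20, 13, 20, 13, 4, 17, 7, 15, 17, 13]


Sorted: [4, 7, 12, 13, 13, 13, 15, 16, 17, 17, 20, 20]
Mean = 167/12
Median = 14
Freq: {16: 1, 12: 1, 20: 2, 13: 3, 4: 1, 17: 2, 7: 1, 15: 1}
Mode: [13]

Mean=167/12, Median=14, Mode=13


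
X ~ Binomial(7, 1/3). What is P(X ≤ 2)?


P(X ≤ 2) = Σ P(X=i) for i=0..2
P(X=0) = 128/2187
P(X=1) = 448/2187
P(X=2) = 224/729
Sum = 416/729

P(X ≤ 2) = 416/729 ≈ 57.06%


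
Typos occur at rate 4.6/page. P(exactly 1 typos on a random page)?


Poisson(λ=4.6): P(X=1) = e^(-λ)×λ^k/k!
= e^(-4.6) × 4.6^1 / 1!
≈ 0.01005183574 × 4.6 / 1 ≈ 0.046238

P(X=1) ≈ 0.046238 ≈ 4.62%


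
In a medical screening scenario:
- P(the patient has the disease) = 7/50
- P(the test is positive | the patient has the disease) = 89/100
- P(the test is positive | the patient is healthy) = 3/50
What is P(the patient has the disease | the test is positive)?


Using Bayes' theorem:
P(A|B) = P(B|A)·P(A) / P(B)

P(the test is positive) = 89/100 × 7/50 + 3/50 × 43/50
= 623/5000 + 129/2500 = 881/5000

P(the patient has the disease|the test is positive) = (623/5000) / (881/5000) = 623/881

P(the patient has the disease|the test is positive) = 623/881 ≈ 70.72%


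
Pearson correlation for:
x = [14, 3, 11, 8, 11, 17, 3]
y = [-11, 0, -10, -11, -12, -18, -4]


n=7, Σx=67, Σy=-66, Σxy=-802, Σx²=809, Σy²=826
r = (7×(-802) - 67×(-66))/√((7×809 - 67²)(7×826 - (-66)²))
= -1192/√(1174×1426) = -1192/√1674124 ≈ -1192/1293.8794 ≈ -0.9213

r ≈ -0.9213


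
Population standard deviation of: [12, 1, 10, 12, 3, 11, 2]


Mean = 51/7
  (12-51/7)²=1089/49
  (1-51/7)²=1936/49
  (10-51/7)²=361/49
  (12-51/7)²=1089/49
  (3-51/7)²=900/49
  (11-51/7)²=676/49
  (2-51/7)²=1369/49
Σ(x-μ)² = 1060/7
σ² = (1060/7)/7 = 1060/49

σ = √(1060/49) ≈ 4.6511


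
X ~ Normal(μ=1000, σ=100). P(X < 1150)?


z = (1150-1000)/100 = 1.5
P(Z < 1.5) = 0.9332

P(X < 1150) ≈ 0.9332


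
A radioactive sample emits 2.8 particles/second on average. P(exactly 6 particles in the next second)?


Poisson(λ=2.8): P(X=6) = e^(-λ)×λ^k/k!
= e^(-2.8) × 2.8^6 / 6!
≈ 0.06081006263 × 481.890304 / 720 ≈ 0.040700

P(X=6) ≈ 0.040700 ≈ 4.07%


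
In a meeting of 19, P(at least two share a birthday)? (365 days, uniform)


P(all different) = Π(365-i)/365 for i=0..18
= 0.620881
P(match) = 1 - 0.620881 = 0.379119

P ≈ 0.3791 ≈ 37.91%


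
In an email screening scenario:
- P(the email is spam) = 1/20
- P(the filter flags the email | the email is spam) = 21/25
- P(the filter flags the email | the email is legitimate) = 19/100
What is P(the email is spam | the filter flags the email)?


Using Bayes' theorem:
P(A|B) = P(B|A)·P(A) / P(B)

P(the filter flags the email) = 21/25 × 1/20 + 19/100 × 19/20
= 21/500 + 361/2000 = 89/400

P(the email is spam|the filter flags the email) = (21/500) / (89/400) = 84/445

P(the email is spam|the filter flags the email) = 84/445 ≈ 18.88%


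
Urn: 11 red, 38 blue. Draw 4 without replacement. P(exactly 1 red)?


Hypergeometric: C(11,1)×C(38,3)/C(49,4)
= 11×8436/211876 = 23199/52969

P(X=1) = 23199/52969 ≈ 43.80%


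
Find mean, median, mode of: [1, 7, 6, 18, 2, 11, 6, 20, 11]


Sorted: [1, 2, 6, 6, 7, 11, 11, 18, 20]
Mean = 82/9
Median = 7
Freq: {1: 1, 7: 1, 6: 2, 18: 1, 2: 1, 11: 2, 20: 1}
Mode: [6, 11]

Mean=82/9, Median=7, Mode=[6, 11]


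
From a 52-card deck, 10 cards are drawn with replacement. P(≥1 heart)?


P(not a heart) = 39/52 = 3/4
P(none in 10 draws) = (3/4)^10 = 59049/1048576
P(≥1 heart) = 1 - 59049/1048576 = 989527/1048576

P = 989527/1048576 ≈ 94.37%


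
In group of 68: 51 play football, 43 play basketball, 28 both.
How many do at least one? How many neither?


|A∪B| = 51+43-28 = 66
Neither = 68-66 = 2

At least one: 66; Neither: 2


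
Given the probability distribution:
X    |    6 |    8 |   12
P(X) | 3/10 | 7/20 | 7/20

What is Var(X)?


E[X] = 44/5
E[X²] = 418/5
Var(X) = E[X²] - (E[X])² = 418/5 - 1936/25 = 154/25

Var(X) = 154/25 ≈ 6.1600


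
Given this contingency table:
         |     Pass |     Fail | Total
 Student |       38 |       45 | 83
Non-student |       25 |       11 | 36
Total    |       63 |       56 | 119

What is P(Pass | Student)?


P(Pass | Student) = 38/(38+45) = 38/83

P(Pass|Student) = 38/83 ≈ 45.78%


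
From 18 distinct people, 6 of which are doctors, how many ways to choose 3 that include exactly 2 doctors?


Choose 2 of the 6 doctors and 1 of the other 12 people:
C(6,2)×C(12,1) = 15×12 = 180

180


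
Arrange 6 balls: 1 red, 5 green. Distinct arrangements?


6!/(1!×5!) = 6

6


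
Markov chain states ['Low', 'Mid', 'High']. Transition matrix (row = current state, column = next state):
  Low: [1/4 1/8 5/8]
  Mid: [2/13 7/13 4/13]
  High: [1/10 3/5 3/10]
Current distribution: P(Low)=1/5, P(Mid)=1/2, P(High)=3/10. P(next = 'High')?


P(next=High) = Σᵢ P(now=i)×P(i→High)
= 1/5×5/8 + 1/2×4/13 + 3/10×3/10
= 1/8 + 2/13 + 9/100 = 959/2600

P = 959/2600 ≈ 0.3688


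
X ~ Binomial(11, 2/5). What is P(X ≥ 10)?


P(X ≥ 10) = Σ P(X=i) for i=10..11
P(X=10) = 33792/48828125
P(X=11) = 2048/48828125
Sum = 7168/9765625

P(X ≥ 10) = 7168/9765625 ≈ 0.07%


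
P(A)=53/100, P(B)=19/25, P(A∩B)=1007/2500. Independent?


P(A)×P(B) = 1007/2500
P(A∩B) = 1007/2500
Equal ✓ → Independent

Yes, independent


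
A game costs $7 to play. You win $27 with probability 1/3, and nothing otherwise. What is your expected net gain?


E[gain] = (27-7)×1/3 + (-7)×2/3
= 20/3 - 14/3 = 2

Expected net gain = $2 ≈ $2.00


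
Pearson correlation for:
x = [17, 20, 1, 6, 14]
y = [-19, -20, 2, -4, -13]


n=5, Σx=58, Σy=-54, Σxy=-927, Σx²=922, Σy²=950
r = (5×(-927) - 58×(-54))/√((5×922 - 58²)(5×950 - (-54)²))
= -1503/√(1246×1834) = -1503/√2285164 ≈ -1503/1511.6759 ≈ -0.9943

r ≈ -0.9943


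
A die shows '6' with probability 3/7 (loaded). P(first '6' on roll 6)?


Geometric: P(X=6) = (1-p)^(k-1)×p = (4/7)^5×3/7 = 3072/117649

P(X=6) = 3072/117649 ≈ 2.61%


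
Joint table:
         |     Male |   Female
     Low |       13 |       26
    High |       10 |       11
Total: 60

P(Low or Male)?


P(Low∨Male) = P(Low) + P(Male) - P(Low∧Male)
= (39 + 23 - 13)/60 = 49/60

P = 49/60 ≈ 81.67%


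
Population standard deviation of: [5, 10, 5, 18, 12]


Mean = 50/5 = 10
  (5-10)²=25
  (10-10)²=0
  (5-10)²=25
  (18-10)²=64
  (12-10)²=4
Σ(x-μ)² = 118
σ² = 118/5

σ = √(118/5) ≈ 4.8580


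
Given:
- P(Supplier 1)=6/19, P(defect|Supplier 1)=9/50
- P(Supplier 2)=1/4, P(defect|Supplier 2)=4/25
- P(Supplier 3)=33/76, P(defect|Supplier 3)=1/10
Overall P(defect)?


P(B) = Σ P(B|Aᵢ)×P(Aᵢ)
  9/50×6/19 = 27/475
  4/25×1/4 = 1/25
  1/10×33/76 = 33/760
Sum = 533/3800

P(defect) = 533/3800 ≈ 14.03%


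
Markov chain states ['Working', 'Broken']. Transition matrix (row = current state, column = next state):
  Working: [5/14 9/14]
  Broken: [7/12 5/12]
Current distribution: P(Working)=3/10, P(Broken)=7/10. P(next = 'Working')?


P(next=Working) = Σᵢ P(now=i)×P(i→Working)
= 3/10×5/14 + 7/10×7/12
= 3/28 + 49/120 = 433/840

P = 433/840 ≈ 0.5155


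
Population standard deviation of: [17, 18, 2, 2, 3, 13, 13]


Mean = 68/7
  (17-68/7)²=2601/49
  (18-68/7)²=3364/49
  (2-68/7)²=2916/49
  (2-68/7)²=2916/49
  (3-68/7)²=2209/49
  (13-68/7)²=529/49
  (13-68/7)²=529/49
Σ(x-μ)² = 2152/7
σ² = (2152/7)/7 = 2152/49

σ = √(2152/49) ≈ 6.6271


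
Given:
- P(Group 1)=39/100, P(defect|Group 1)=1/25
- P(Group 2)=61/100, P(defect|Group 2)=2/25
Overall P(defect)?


P(B) = Σ P(B|Aᵢ)×P(Aᵢ)
  1/25×39/100 = 39/2500
  2/25×61/100 = 61/1250
Sum = 161/2500

P(defect) = 161/2500 ≈ 6.44%


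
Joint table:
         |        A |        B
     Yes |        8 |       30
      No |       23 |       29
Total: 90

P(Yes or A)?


P(Yes∨A) = P(Yes) + P(A) - P(Yes∧A)
= (38 + 31 - 8)/90 = 61/90

P = 61/90 ≈ 67.78%


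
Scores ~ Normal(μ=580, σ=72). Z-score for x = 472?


z = (x - μ)/σ = (472 - 580)/72 = -1.5

z = -1.5


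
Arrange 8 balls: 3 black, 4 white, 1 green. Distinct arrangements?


8!/(3!×4!×1!) = 280

280


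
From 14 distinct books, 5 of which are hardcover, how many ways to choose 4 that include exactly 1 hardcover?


Choose 1 of the 5 hardcovers and 3 of the other 9 books:
C(5,1)×C(9,3) = 5×84 = 420

420


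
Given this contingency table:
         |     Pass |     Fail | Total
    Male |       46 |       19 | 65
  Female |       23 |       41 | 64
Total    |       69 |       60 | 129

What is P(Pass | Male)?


P(Pass | Male) = 46/(46+19) = 46/65

P(Pass|Male) = 46/65 ≈ 70.77%


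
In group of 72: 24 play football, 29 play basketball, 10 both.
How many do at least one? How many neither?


|A∪B| = 24+29-10 = 43
Neither = 72-43 = 29

At least one: 43; Neither: 29


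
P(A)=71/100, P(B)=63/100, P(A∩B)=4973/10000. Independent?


P(A)×P(B) = 4473/10000
P(A∩B) = 4973/10000
Not equal → NOT independent

No, not independent


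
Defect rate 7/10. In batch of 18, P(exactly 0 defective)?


Binomial: P(X=0) = C(18,0)×p^0×(1-p)^18
= 1 × 1 × 387420489/1000000000000000000 = 387420489/1000000000000000000

P(X=0) = 387420489/1000000000000000000 ≈ 0.00%


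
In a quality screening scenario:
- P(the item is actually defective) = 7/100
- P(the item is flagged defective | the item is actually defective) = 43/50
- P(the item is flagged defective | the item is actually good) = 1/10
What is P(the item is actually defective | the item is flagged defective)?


Using Bayes' theorem:
P(A|B) = P(B|A)·P(A) / P(B)

P(the item is flagged defective) = 43/50 × 7/100 + 1/10 × 93/100
= 301/5000 + 93/1000 = 383/2500

P(the item is actually defective|the item is flagged defective) = (301/5000) / (383/2500) = 301/766

P(the item is actually defective|the item is flagged defective) = 301/766 ≈ 39.30%


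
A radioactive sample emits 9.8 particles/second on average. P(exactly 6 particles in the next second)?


Poisson(λ=9.8): P(X=6) = e^(-λ)×λ^k/k!
= e^(-9.8) × 9.8^6 / 6!
≈ 5.545159943e-05 × 885842.380864 / 720 ≈ 0.068224

P(X=6) ≈ 0.068224 ≈ 6.82%


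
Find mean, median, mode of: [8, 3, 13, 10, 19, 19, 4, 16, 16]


Sorted: [3, 4, 8, 10, 13, 16, 16, 19, 19]
Mean = 108/9 = 12
Median = 13
Freq: {8: 1, 3: 1, 13: 1, 10: 1, 19: 2, 4: 1, 16: 2}
Mode: [16, 19]

Mean=12, Median=13, Mode=[16, 19]


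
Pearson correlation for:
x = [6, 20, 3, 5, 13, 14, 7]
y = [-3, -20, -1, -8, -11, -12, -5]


n=7, Σx=68, Σy=-60, Σxy=-807, Σx²=884, Σy²=764
r = (7×(-807) - 68×(-60))/√((7×884 - 68²)(7×764 - (-60)²))
= -1569/√(1564×1748) = -1569/√2733872 ≈ -1569/1653.4425 ≈ -0.9489

r ≈ -0.9489


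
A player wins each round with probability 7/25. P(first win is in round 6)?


Geometric: P(X=6) = (1-p)^(k-1)×p = (18/25)^5×7/25 = 13226976/244140625

P(X=6) = 13226976/244140625 ≈ 5.42%


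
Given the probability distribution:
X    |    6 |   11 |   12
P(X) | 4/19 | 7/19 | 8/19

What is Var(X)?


E[X] = 197/19
E[X²] = 2143/19
Var(X) = E[X²] - (E[X])² = 2143/19 - 38809/361 = 1908/361

Var(X) = 1908/361 ≈ 5.2853


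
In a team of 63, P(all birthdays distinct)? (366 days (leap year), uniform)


P(all different) = Π(366-i)/366 for i=0..62
= (366/366)×(365/366)×...×(304/366)
= 0.003452

P ≈ 0.0035 ≈ 0.35%


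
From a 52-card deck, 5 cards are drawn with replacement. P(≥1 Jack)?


P(not a Jack) = 48/52 = 12/13
P(none in 5 draws) = (12/13)^5 = 248832/371293
P(≥1 Jack) = 1 - 248832/371293 = 122461/371293

P = 122461/371293 ≈ 32.98%


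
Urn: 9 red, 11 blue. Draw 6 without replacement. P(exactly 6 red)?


Hypergeometric: C(9,6)×C(11,0)/C(20,6)
= 84×1/38760 = 7/3230

P(X=6) = 7/3230 ≈ 0.22%


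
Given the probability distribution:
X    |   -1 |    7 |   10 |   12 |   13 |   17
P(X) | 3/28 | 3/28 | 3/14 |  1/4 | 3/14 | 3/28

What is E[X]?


E[X] = Σ x·P(X=x)
= (-1)×(3/28) + (7)×(3/28) + (10)×(3/14) + (12)×(1/4) + (13)×(3/14) + (17)×(3/28)
= 291/28

E[X] = 291/28


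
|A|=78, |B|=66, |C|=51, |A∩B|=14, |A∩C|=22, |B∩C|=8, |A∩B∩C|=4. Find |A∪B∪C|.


|A∪B∪C| = 78+66+51-14-22-8+4 = 155

|A∪B∪C| = 155


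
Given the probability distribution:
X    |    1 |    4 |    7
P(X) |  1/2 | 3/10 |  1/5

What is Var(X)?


E[X] = 31/10
E[X²] = 151/10
Var(X) = E[X²] - (E[X])² = 151/10 - 961/100 = 549/100

Var(X) = 549/100 ≈ 5.4900


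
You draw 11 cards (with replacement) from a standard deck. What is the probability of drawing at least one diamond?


P(not a diamond) = 39/52 = 3/4
P(none in 11 draws) = (3/4)^11 = 177147/4194304
P(≥1 diamond) = 1 - 177147/4194304 = 4017157/4194304

P = 4017157/4194304 ≈ 95.78%


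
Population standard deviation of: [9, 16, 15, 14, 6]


Mean = 60/5 = 12
  (9-12)²=9
  (16-12)²=16
  (15-12)²=9
  (14-12)²=4
  (6-12)²=36
Σ(x-μ)² = 74
σ² = 74/5

σ = √(74/5) ≈ 3.8471


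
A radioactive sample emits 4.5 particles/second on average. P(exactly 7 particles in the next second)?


Poisson(λ=4.5): P(X=7) = e^(-λ)×λ^k/k!
= e^(-4.5) × 4.5^7 / 7!
≈ 0.01110899654 × 37366.9453125 / 5040 ≈ 0.082363

P(X=7) ≈ 0.082363 ≈ 8.24%


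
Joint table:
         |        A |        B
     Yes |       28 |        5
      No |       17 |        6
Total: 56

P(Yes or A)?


P(Yes∨A) = P(Yes) + P(A) - P(Yes∧A)
= (33 + 45 - 28)/56 = 50/56 = 25/28

P = 25/28 ≈ 89.29%


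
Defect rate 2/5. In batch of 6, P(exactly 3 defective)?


Binomial: P(X=3) = C(6,3)×p^3×(1-p)^3
= 20 × 8/125 × 27/125 = 864/3125

P(X=3) = 864/3125 ≈ 27.65%


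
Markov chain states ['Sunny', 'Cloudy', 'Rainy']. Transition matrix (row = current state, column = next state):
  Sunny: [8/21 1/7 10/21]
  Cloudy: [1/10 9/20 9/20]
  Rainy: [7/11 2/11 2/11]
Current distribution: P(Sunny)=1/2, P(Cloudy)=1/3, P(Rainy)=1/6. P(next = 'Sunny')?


P(next=Sunny) = Σᵢ P(now=i)×P(i→Sunny)
= 1/2×8/21 + 1/3×1/10 + 1/6×7/11
= 4/21 + 1/30 + 7/66 = 127/385

P = 127/385 ≈ 0.3299


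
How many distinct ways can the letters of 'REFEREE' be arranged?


Letters: 7, freq: {'R': 2, 'E': 4, 'F': 1}
7!/(2!×4!×1!) = 5040/48 = 105

105


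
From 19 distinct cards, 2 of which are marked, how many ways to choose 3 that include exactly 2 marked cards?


Choose 2 of the 2 marked cards and 1 of the other 17 cards:
C(2,2)×C(17,1) = 1×17 = 17

17


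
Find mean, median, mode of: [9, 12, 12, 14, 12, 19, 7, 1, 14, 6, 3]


Sorted: [1, 3, 6, 7, 9, 12, 12, 12, 14, 14, 19]
Mean = 109/11
Median = 12
Freq: {9: 1, 12: 3, 14: 2, 19: 1, 7: 1, 1: 1, 6: 1, 3: 1}
Mode: [12]

Mean=109/11, Median=12, Mode=12


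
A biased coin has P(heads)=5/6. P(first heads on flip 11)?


Geometric: P(X=11) = (1-p)^(k-1)×p = (1/6)^10×5/6 = 5/362797056

P(X=11) = 5/362797056 ≈ 0.00%


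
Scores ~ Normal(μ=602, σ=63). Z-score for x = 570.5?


z = (x - μ)/σ = (570.5 - 602)/63 = -0.5

z = -0.5


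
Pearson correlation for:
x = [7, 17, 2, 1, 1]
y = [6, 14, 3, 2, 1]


n=5, Σx=28, Σy=26, Σxy=289, Σx²=344, Σy²=246
r = (5×289 - 28×26)/√((5×344 - 28²)(5×246 - 26²))
= 717/√(936×554) = 717/√518544 ≈ 717/720.1000 ≈ 0.9957

r ≈ 0.9957


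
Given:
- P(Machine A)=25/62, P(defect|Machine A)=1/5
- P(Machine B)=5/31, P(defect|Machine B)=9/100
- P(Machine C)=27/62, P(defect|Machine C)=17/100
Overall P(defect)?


P(B) = Σ P(B|Aᵢ)×P(Aᵢ)
  1/5×25/62 = 5/62
  9/100×5/31 = 9/620
  17/100×27/62 = 459/6200
Sum = 1049/6200

P(defect) = 1049/6200 ≈ 16.92%


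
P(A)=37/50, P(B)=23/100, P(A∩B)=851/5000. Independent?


P(A)×P(B) = 851/5000
P(A∩B) = 851/5000
Equal ✓ → Independent

Yes, independent


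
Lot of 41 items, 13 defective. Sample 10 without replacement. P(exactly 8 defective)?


Hypergeometric: C(13,8)×C(28,2)/C(41,10)
= 1287×378/1121099408 = 1701/3919928

P(X=8) = 1701/3919928 ≈ 0.04%


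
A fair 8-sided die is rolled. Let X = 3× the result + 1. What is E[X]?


E[die] = (1+8)/2 = 9/2
E[X] = 3×9/2 + 1 = 29/2

E[X] = 29/2


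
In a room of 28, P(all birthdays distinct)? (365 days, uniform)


P(all different) = Π(365-i)/365 for i=0..27
= (365/365)×(364/365)×...×(338/365)
= 0.345539

P ≈ 0.3455 ≈ 34.55%


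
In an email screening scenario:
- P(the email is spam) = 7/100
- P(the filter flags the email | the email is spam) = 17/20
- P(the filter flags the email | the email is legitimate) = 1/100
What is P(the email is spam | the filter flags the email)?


Using Bayes' theorem:
P(A|B) = P(B|A)·P(A) / P(B)

P(the filter flags the email) = 17/20 × 7/100 + 1/100 × 93/100
= 119/2000 + 93/10000 = 43/625

P(the email is spam|the filter flags the email) = (119/2000) / (43/625) = 595/688

P(the email is spam|the filter flags the email) = 595/688 ≈ 86.48%


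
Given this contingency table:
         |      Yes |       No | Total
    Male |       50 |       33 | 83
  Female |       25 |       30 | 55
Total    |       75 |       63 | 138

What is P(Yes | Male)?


P(Yes | Male) = 50/(50+33) = 50/83

P(Yes|Male) = 50/83 ≈ 60.24%


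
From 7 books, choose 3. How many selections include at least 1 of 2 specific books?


Complement: C(7,3) - C(5,3) = 35 - 10 = 25

25


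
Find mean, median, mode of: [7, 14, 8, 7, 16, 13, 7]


Sorted: [7, 7, 7, 8, 13, 14, 16]
Mean = 72/7
Median = 8
Freq: {7: 3, 14: 1, 8: 1, 16: 1, 13: 1}
Mode: [7]

Mean=72/7, Median=8, Mode=7


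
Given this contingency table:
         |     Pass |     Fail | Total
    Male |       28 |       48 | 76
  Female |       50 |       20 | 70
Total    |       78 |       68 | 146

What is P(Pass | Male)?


P(Pass | Male) = 28/(28+48) = 28/76 = 7/19

P(Pass|Male) = 7/19 ≈ 36.84%


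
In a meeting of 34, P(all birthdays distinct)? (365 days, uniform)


P(all different) = Π(365-i)/365 for i=0..33
= (365/365)×(364/365)×...×(332/365)
= 0.204683

P ≈ 0.2047 ≈ 20.47%


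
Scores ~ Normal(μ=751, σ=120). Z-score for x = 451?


z = (x - μ)/σ = (451 - 751)/120 = -2.5

z = -2.5


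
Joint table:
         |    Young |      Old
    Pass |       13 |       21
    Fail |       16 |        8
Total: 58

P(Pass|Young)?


P(Pass|Young) = 13/(13+16) = 13/29

P = 13/29 ≈ 44.83%


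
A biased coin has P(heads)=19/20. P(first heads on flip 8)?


Geometric: P(X=8) = (1-p)^(k-1)×p = (1/20)^7×19/20 = 19/25600000000

P(X=8) = 19/25600000000 ≈ 0.00%


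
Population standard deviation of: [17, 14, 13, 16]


Mean = 60/4 = 15
  (17-15)²=4
  (14-15)²=1
  (13-15)²=4
  (16-15)²=1
Σ(x-μ)² = 10
σ² = 10/4 = 5/2

σ = √(5/2) ≈ 1.5811


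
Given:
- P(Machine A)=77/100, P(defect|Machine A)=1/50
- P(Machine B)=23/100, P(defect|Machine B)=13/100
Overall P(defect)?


P(B) = Σ P(B|Aᵢ)×P(Aᵢ)
  1/50×77/100 = 77/5000
  13/100×23/100 = 299/10000
Sum = 453/10000

P(defect) = 453/10000 ≈ 4.53%


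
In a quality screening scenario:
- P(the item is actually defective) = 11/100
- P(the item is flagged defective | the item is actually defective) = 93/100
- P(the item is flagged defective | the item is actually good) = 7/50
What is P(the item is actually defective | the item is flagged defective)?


Using Bayes' theorem:
P(A|B) = P(B|A)·P(A) / P(B)

P(the item is flagged defective) = 93/100 × 11/100 + 7/50 × 89/100
= 1023/10000 + 623/5000 = 2269/10000

P(the item is actually defective|the item is flagged defective) = (1023/10000) / (2269/10000) = 1023/2269

P(the item is actually defective|the item is flagged defective) = 1023/2269 ≈ 45.09%


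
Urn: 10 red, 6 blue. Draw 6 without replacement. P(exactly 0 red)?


Hypergeometric: C(10,0)×C(6,6)/C(16,6)
= 1×1/8008 = 1/8008

P(X=0) = 1/8008 ≈ 0.01%


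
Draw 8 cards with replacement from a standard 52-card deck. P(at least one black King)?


P(not a black King) = 50/52 = 25/26
P(none in 8 draws) = (25/26)^8 = 152587890625/208827064576
P(≥1 black King) = 1 - 152587890625/208827064576 = 56239173951/208827064576

P = 56239173951/208827064576 ≈ 26.93%


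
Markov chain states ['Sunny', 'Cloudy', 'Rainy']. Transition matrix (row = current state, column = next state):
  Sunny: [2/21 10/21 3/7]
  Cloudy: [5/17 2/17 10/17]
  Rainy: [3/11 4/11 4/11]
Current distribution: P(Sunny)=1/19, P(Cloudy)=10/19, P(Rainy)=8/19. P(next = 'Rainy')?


P(next=Rainy) = Σᵢ P(now=i)×P(i→Rainy)
= 1/19×3/7 + 10/19×10/17 + 8/19×4/11
= 3/133 + 100/323 + 32/209 = 12069/24871

P = 12069/24871 ≈ 0.4853


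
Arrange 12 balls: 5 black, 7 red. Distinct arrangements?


12!/(5!×7!) = 792

792


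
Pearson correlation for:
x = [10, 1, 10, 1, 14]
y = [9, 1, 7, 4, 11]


n=5, Σx=36, Σy=32, Σxy=319, Σx²=398, Σy²=268
r = (5×319 - 36×32)/√((5×398 - 36²)(5×268 - 32²))
= 443/√(694×316) = 443/√219304 ≈ 443/468.2990 ≈ 0.9460

r ≈ 0.9460


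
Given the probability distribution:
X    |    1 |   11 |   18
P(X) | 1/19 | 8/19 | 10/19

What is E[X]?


E[X] = Σ x·P(X=x)
= (1)×(1/19) + (11)×(8/19) + (18)×(10/19)
= 269/19

E[X] = 269/19


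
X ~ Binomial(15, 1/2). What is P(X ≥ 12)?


P(X ≥ 12) = Σ P(X=i) for i=12..15
P(X=12) = 455/32768
P(X=13) = 105/32768
P(X=14) = 15/32768
P(X=15) = 1/32768
Sum = 9/512

P(X ≥ 12) = 9/512 ≈ 1.76%


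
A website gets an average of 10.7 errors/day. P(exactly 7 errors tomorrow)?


Poisson(λ=10.7): P(X=7) = e^(-λ)×λ^k/k!
= e^(-10.7) × 10.7^7 / 7!
≈ 2.254493791e-05 × 16057814.7648 / 5040 ≈ 0.071830

P(X=7) ≈ 0.071830 ≈ 7.18%


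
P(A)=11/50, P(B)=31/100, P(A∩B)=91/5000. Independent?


P(A)×P(B) = 341/5000
P(A∩B) = 91/5000
Not equal → NOT independent

No, not independent
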